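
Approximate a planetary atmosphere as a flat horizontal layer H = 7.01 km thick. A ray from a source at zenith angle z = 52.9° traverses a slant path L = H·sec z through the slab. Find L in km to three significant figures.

11.6 km

sec z = 1/cos 52.9° = 1.6578.
L = 7.01 × 1.6578 = 11.621 km.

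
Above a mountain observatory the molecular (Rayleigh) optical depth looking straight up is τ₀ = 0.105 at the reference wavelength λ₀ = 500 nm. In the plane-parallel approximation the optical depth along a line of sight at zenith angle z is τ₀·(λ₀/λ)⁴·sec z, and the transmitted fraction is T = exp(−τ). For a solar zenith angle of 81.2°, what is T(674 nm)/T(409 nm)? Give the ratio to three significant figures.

Airmass: sec 81.2° = 6.5366.
τ(674 nm) = 0.105 × (500/674)⁴ × 6.5366 = 0.105 × 0.3029 × 6.5366 = 0.2079.
τ(409 nm) = 0.105 × (500/409)⁴ × 6.5366 = 0.105 × 2.2335 × 6.5366 = 1.5329.
T(674)/T(409) = exp(τ_B − τ_A) = exp(1.3251) = 3.7625.

3.76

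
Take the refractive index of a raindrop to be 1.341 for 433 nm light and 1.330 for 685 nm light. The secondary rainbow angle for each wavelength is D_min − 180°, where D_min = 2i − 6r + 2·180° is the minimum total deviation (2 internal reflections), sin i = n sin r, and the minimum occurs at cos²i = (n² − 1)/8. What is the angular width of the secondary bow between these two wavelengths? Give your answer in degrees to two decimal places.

2.86°

At 433 nm (n = 1.341): cos²i = 0.09979 → i = 71.586°, r = 45.034°, D_min = 232.966°, rainbow angle = 52.966°.
At 685 nm (n = 1.330): cos²i = 0.09611 → i = 71.940°, r = 45.630°, D_min = 230.101°, rainbow angle = 50.101°.
Angular width = |52.966° − 50.101°| = 2.865°.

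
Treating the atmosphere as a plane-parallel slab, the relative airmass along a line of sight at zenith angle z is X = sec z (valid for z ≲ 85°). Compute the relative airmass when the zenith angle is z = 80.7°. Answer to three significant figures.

6.19

X = sec z = 1/cos 80.7° = 1/0.1616 = 6.1880.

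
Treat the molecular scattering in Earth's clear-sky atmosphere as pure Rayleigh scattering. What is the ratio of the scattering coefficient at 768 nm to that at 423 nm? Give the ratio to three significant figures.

0.0920

Rayleigh scattering ∝ λ⁻⁴, so the ratio of coefficients is the inverse fourth power of the wavelength ratio.
σ(768)/σ(423) = (423/768)⁴ = (0.5508)⁴ = 0.09203.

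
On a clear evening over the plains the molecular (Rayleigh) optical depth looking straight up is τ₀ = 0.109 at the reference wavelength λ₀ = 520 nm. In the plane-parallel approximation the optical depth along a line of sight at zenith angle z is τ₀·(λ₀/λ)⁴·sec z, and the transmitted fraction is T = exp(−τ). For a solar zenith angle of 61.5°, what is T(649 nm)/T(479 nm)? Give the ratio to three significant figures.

Airmass: sec 61.5° = 2.0957.
τ(649 nm) = 0.109 × (520/649)⁴ × 2.0957 = 0.109 × 0.4121 × 2.0957 = 0.0941.
τ(479 nm) = 0.109 × (520/479)⁴ × 2.0957 = 0.109 × 1.3889 × 2.0957 = 0.3173.
T(649)/T(479) = exp(τ_B − τ_A) = exp(0.2231) = 1.2500.

1.25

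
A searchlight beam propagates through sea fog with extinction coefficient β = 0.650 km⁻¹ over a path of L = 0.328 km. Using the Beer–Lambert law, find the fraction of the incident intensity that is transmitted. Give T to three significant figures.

0.808

τ = β·L = 0.650 × 0.328 = 0.2132.
T = exp(−0.2132) = 0.8080.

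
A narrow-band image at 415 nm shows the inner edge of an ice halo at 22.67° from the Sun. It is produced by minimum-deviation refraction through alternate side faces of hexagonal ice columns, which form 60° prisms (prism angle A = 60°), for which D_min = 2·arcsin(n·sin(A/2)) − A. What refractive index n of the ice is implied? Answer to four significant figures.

Rearranging: n = sin((D_min + A)/2) / sin(A/2).
(D_min + A)/2 = (22.67° + 60°)/2 = 41.335°.
n = sin 41.335° / sin 30° = 0.6605 / 0.5000 = 1.3209.

1.321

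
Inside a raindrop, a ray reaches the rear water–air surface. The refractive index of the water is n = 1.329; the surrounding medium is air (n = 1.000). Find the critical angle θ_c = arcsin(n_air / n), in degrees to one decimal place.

sin θ_c = n_air / n = 1.000 / 1.329 = 0.7524.
θ_c = arcsin(0.7524) = 48.80°.

48.8°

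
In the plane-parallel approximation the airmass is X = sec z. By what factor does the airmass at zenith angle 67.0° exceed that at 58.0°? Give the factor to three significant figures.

X(67.0°)/X(58.0°) = sec 67.0° / sec 58.0° = cos 58.0° / cos 67.0° = 0.5299/0.3907 = 1.3562.

1.36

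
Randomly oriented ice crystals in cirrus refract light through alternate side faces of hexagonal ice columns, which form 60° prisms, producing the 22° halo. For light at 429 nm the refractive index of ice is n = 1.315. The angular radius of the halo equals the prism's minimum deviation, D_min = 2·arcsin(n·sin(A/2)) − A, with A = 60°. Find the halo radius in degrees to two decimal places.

n·sin(A/2) = 1.315 × sin 30° = 1.315 × 0.5000 = 0.6575.
D_min = 2·arcsin(0.6575) − 60° = 2 × 41.109° − 60° = 22.219°.

22.22°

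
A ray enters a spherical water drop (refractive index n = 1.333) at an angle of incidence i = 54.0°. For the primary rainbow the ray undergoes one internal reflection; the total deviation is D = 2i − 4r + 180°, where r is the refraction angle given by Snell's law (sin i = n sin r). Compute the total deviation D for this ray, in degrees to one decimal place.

sin r = sin 54.0° / 1.333 = 0.8090/1.333 = 0.6069; r = 37.37°.
D = 2·54.0° − 4·37.37° + 180° = 108.00° − 149.47° + 180° = 138.53°.

138.5°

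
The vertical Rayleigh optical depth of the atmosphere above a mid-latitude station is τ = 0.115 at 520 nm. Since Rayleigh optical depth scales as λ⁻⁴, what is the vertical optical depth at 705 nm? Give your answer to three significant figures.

0.0340

τ(705 nm) = τ(520 nm) × (520/705)⁴ = 0.115 × (0.7376)⁴ = 0.115 × 0.2960 = 0.0340.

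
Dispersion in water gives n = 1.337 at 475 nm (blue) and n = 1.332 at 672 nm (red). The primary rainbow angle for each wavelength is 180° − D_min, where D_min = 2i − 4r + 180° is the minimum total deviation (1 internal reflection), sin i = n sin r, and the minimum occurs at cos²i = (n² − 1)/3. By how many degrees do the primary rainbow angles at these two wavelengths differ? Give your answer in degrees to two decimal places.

At 475 nm (n = 1.337): cos²i = 0.26252 → i = 59.178°, r = 39.964°, D_min = 138.500°, rainbow angle = 41.500°.
At 672 nm (n = 1.332): cos²i = 0.25807 → i = 59.469°, r = 40.290°, D_min = 137.776°, rainbow angle = 42.224°.
Angular width = |41.500° − 42.224°| = 0.724°.

0.72°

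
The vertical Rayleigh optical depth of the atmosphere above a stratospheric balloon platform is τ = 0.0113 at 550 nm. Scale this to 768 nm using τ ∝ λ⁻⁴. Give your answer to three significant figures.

τ(768 nm) = τ(550 nm) × (550/768)⁴ = 0.0113 × (0.7161)⁴ = 0.0113 × 0.2630 = 0.0030.

0.00297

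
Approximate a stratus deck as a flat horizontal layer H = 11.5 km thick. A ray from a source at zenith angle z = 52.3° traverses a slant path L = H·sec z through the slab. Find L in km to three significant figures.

18.8 km

sec z = 1/cos 52.3° = 1.6353.
L = 11.5 × 1.6353 = 18.805 km.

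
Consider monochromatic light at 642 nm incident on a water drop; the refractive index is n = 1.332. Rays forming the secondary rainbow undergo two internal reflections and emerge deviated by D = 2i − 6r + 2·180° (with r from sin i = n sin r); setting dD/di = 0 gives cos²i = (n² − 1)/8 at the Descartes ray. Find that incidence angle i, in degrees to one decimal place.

71.9°

cos²i = (1.332² − 1)/8 = (1.77422 − 1)/8 = 0.09678.
cos i = 0.31109, so i = 71.875°.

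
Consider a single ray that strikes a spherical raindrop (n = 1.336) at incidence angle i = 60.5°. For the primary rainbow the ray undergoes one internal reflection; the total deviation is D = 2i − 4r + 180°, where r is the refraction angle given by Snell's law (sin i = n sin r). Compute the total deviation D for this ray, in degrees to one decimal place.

138.4°

sin r = sin 60.5° / 1.336 = 0.8704/1.336 = 0.6515; r = 40.65°.
D = 2·60.5° − 4·40.65° + 180° = 121.00° − 162.61° + 180° = 138.39°.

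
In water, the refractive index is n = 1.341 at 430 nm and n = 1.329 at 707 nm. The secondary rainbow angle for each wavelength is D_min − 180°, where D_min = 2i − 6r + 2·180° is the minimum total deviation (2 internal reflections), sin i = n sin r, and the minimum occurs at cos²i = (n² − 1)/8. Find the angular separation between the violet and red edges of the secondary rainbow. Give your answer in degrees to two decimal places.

At 430 nm (n = 1.341): cos²i = 0.09979 → i = 71.586°, r = 45.034°, D_min = 232.966°, rainbow angle = 52.966°.
At 707 nm (n = 1.329): cos²i = 0.09578 → i = 71.972°, r = 45.685°, D_min = 229.837°, rainbow angle = 49.837°.
Angular width = |52.966° − 49.837°| = 3.129°.

3.13°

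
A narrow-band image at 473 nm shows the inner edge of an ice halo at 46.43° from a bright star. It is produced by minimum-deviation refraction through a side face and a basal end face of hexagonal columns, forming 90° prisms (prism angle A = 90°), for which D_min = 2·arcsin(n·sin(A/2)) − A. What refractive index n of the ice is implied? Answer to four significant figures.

Rearranging: n = sin((D_min + A)/2) / sin(A/2).
(D_min + A)/2 = (46.43° + 90°)/2 = 68.215°.
n = sin 68.215° / sin 45° = 0.9286 / 0.7071 = 1.3132.

1.313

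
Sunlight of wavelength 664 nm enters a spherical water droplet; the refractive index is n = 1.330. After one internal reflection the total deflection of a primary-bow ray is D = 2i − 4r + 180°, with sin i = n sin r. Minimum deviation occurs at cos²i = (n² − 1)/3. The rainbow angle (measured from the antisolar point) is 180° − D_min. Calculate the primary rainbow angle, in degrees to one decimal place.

42.5°

cos²i = (1.76890 − 1)/3 = 0.25630; i = arccos(0.50626) = 59.585°.
sin r = sin 59.585°/1.330 = 0.64841; r = 40.422°.
D_min = 2·59.585° − 4·40.422° + 180° = 137.484°.
Rainbow angle = 180° − D_min = 42.516°.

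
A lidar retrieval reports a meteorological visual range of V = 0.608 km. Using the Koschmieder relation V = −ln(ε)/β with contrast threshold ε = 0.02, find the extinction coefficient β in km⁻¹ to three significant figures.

β = −ln(0.02) / V = 3.912 / 0.608 = 6.4342 km⁻¹.

6.43 km⁻¹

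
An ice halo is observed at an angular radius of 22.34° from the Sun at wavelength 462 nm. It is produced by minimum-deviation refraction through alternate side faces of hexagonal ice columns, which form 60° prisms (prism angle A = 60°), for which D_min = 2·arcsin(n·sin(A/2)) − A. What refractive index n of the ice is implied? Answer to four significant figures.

Rearranging: n = sin((D_min + A)/2) / sin(A/2).
(D_min + A)/2 = (22.34° + 60°)/2 = 41.170°.
n = sin 41.170° / sin 30° = 0.6583 / 0.5000 = 1.3166.

1.317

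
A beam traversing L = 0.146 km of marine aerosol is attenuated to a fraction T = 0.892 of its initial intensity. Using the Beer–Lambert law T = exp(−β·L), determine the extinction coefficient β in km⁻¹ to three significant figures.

Beer–Lambert: T = exp(−βL) ⇒ β = −ln(T)/L = −ln(0.892)/0.146 = 0.1143/0.146 = 0.7828 km⁻¹.

0.783 km⁻¹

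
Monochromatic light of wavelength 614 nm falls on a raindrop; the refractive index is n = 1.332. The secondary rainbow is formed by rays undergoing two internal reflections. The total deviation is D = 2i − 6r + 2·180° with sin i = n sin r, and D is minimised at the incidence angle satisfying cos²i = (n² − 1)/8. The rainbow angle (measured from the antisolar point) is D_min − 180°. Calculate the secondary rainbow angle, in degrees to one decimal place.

50.6°

cos²i = (1.77422 − 1)/8 = 0.09678; i = arccos(0.31109) = 71.875°.
sin r = sin 71.875°/1.332 = 0.71350; r = 45.520°.
D_min = 2·71.875° − 6·45.520° + 360° = 230.628°.
Rainbow angle = D_min − 180° = 50.628°.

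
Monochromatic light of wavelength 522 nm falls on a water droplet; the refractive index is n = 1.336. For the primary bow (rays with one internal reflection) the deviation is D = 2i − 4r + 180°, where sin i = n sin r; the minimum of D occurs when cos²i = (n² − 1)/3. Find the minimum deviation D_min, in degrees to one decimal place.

cos²i = (1.78490 − 1)/3 = 0.26163; i = arccos(0.51150) = 59.236°.
sin r = sin 59.236°/1.336 = 0.64318; r = 40.029°.
D_min = 2·59.236° − 4·40.029° + 180° = 138.356°.

138.4°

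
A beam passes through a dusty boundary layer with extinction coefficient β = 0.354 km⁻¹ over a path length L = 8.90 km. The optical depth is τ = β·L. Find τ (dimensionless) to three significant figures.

τ = β·L = 0.354 × 8.90 = 3.1506.

3.15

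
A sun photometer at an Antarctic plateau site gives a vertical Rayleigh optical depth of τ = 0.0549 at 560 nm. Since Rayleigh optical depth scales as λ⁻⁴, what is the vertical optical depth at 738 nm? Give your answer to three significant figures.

0.0182

τ(738 nm) = τ(560 nm) × (560/738)⁴ = 0.0549 × (0.7588)⁴ = 0.0549 × 0.3315 = 0.0182.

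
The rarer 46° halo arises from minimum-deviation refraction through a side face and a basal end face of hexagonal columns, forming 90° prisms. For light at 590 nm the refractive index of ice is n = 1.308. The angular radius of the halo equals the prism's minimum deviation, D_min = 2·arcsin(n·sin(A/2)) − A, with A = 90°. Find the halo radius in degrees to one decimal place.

45.3°

n·sin(A/2) = 1.308 × sin 45° = 1.308 × 0.7071 = 0.9249.
D_min = 2·arcsin(0.9249) − 90° = 2 × 67.653° − 90° = 45.305°.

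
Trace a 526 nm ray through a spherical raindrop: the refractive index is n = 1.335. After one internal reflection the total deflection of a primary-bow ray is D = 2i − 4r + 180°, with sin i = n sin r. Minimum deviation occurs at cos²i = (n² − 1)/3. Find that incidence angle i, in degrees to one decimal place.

cos²i = (1.335² − 1)/3 = (1.78222 − 1)/3 = 0.26074.
cos i = 0.51063, so i = 59.294°.

59.3°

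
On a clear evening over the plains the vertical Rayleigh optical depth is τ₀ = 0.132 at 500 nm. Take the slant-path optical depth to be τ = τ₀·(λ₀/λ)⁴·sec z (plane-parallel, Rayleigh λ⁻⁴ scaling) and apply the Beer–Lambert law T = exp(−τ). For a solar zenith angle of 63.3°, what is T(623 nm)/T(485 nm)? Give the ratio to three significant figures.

Airmass: sec 63.3° = 2.2256.
τ(623 nm) = 0.132 × (500/623)⁴ × 2.2256 = 0.132 × 0.4149 × 2.2256 = 0.1219.
τ(485 nm) = 0.132 × (500/485)⁴ × 2.2256 = 0.132 × 1.1296 × 2.2256 = 0.3318.
T(623)/T(485) = exp(τ_B − τ_A) = exp(0.2100) = 1.2336.

1.23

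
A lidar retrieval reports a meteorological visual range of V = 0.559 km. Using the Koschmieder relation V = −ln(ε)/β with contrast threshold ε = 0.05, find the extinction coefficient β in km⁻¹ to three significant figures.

5.36 km⁻¹

β = −ln(0.05) / V = 2.996 / 0.559 = 5.3591 km⁻¹.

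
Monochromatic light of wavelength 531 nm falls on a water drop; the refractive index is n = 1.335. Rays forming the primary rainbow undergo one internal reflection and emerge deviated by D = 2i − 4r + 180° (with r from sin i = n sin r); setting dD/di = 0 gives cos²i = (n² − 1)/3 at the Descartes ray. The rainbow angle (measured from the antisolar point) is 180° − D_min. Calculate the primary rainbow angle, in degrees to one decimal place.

cos²i = (1.78222 − 1)/3 = 0.26074; i = arccos(0.51063) = 59.294°.
sin r = sin 59.294°/1.335 = 0.64405; r = 40.094°.
D_min = 2·59.294° − 4·40.094° + 180° = 138.212°.
Rainbow angle = 180° − D_min = 41.788°.

41.8°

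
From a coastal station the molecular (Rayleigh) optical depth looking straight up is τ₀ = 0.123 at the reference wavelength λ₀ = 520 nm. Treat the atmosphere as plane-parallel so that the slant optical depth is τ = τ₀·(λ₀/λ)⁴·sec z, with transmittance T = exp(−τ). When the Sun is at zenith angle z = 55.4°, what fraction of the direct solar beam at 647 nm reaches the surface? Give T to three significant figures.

0.914

sec 55.4° = 1.7610.
τ = 0.123 × (520/647)⁴ × 1.7610 = 0.123 × 0.4172 × 1.7610 = 0.0904.
T = exp(−0.0904) = 0.9136.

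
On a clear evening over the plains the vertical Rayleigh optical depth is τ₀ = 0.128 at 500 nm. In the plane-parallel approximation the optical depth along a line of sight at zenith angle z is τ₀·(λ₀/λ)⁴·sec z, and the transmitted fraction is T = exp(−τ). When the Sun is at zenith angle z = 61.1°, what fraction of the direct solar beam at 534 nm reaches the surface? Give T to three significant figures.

sec 61.1° = 2.0692.
τ = 0.128 × (500/534)⁴ × 2.0692 = 0.128 × 0.7686 × 2.0692 = 0.2036.
T = exp(−0.2036) = 0.8158.

0.816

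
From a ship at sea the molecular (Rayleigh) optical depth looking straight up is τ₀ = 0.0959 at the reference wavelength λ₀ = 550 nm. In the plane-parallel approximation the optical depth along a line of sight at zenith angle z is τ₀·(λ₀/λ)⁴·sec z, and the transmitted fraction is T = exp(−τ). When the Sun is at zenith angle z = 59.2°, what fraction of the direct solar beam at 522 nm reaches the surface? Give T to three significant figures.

0.794

sec 59.2° = 1.9530.
τ = 0.0959 × (550/522)⁴ × 1.9530 = 0.0959 × 1.2324 × 1.9530 = 0.2308.
T = exp(−0.2308) = 0.7939.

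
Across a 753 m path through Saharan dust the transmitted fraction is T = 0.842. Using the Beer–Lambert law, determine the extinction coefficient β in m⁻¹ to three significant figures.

0.000228 m⁻¹

Beer–Lambert: T = exp(−βL) ⇒ β = −ln(T)/L = −ln(0.842)/753 = 0.1720/753 = 0.0002284 m⁻¹.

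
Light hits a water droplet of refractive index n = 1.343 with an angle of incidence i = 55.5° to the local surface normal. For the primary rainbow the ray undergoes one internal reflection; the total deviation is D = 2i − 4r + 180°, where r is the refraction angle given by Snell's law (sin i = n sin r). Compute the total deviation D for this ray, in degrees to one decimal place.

139.6°

sin r = sin 55.5° / 1.343 = 0.8241/1.343 = 0.6136; r = 37.85°.
D = 2·55.5° − 4·37.85° + 180° = 111.00° − 151.41° + 180° = 139.59°.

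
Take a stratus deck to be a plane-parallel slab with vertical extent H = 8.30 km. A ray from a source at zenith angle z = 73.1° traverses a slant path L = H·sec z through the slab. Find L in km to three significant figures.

sec z = 1/cos 73.1° = 3.4399.
L = 8.30 × 3.4399 = 28.552 km.

28.6 km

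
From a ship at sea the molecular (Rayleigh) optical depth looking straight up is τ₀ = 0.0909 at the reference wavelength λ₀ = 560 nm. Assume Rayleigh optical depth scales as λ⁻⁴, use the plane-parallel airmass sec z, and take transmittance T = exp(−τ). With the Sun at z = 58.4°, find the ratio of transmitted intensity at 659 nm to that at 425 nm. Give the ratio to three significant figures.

Airmass: sec 58.4° = 1.9084.
τ(659 nm) = 0.0909 × (560/659)⁴ × 1.9084 = 0.0909 × 0.5214 × 1.9084 = 0.0905.
τ(425 nm) = 0.0909 × (560/425)⁴ × 1.9084 = 0.0909 × 3.0144 × 1.9084 = 0.5229.
T(659)/T(425) = exp(τ_B − τ_A) = exp(0.4325) = 1.5411.

1.54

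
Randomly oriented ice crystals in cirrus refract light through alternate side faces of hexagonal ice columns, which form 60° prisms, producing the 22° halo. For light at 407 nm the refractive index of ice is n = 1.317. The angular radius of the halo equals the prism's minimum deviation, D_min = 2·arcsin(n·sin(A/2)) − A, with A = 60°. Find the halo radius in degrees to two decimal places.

n·sin(A/2) = 1.317 × sin 30° = 1.317 × 0.5000 = 0.6585.
D_min = 2·arcsin(0.6585) − 60° = 2 × 41.186° − 60° = 22.371°.

22.37°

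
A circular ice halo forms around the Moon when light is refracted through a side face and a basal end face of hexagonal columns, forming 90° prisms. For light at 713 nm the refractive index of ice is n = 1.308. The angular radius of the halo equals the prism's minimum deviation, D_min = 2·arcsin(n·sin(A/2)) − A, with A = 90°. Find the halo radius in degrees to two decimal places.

n·sin(A/2) = 1.308 × sin 45° = 1.308 × 0.7071 = 0.9249.
D_min = 2·arcsin(0.9249) − 90° = 2 × 67.653° − 90° = 45.305°.

45.31°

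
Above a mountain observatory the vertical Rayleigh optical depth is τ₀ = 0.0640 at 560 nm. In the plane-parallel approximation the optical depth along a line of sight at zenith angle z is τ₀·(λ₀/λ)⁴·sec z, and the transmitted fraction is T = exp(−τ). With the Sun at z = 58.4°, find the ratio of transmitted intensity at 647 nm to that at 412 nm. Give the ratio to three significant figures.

1.42

Airmass: sec 58.4° = 1.9084.
τ(647 nm) = 0.0640 × (560/647)⁴ × 1.9084 = 0.0640 × 0.5612 × 1.9084 = 0.0685.
τ(412 nm) = 0.0640 × (560/412)⁴ × 1.9084 = 0.0640 × 3.4132 × 1.9084 = 0.4169.
T(647)/T(412) = exp(τ_B − τ_A) = exp(0.3483) = 1.4167.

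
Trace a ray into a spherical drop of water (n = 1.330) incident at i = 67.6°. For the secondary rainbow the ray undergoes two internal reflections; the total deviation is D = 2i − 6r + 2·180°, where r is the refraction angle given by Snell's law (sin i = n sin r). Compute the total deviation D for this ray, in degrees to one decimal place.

sin r = sin 67.6° / 1.330 = 0.9245/1.330 = 0.6951; r = 44.04°.
D = 2·67.6° − 6·44.04° + 2·180° = 135.20° − 264.23° + 360° = 230.97°.

231.0°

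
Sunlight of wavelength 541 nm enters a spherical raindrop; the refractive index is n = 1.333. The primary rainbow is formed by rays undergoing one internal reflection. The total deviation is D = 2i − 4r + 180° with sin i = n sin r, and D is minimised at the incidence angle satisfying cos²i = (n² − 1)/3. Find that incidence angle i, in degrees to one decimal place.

59.4°

cos²i = (1.333² − 1)/3 = (1.77689 − 1)/3 = 0.25896.
cos i = 0.50888, so i = 59.410°.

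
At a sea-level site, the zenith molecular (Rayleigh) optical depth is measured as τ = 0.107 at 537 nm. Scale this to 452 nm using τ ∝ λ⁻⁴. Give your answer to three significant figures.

τ(452 nm) = τ(537 nm) × (537/452)⁴ = 0.107 × (1.1881)⁴ = 0.107 × 1.9922 = 0.2132.

0.213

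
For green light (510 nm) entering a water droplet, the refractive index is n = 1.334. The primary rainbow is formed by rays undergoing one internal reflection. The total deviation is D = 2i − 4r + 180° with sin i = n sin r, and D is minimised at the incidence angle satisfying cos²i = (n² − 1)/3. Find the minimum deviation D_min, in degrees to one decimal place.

cos²i = (1.77956 − 1)/3 = 0.25985; i = arccos(0.50976) = 59.352°.
sin r = sin 59.352°/1.334 = 0.64492; r = 40.159°.
D_min = 2·59.352° − 4·40.159° + 180° = 138.067°.

138.1°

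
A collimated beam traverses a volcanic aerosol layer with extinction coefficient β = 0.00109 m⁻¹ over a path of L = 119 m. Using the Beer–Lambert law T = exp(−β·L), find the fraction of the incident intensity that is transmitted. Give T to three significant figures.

τ = β·L = 0.00109 × 119 = 0.1297.
T = exp(−0.1297) = 0.8784.

0.878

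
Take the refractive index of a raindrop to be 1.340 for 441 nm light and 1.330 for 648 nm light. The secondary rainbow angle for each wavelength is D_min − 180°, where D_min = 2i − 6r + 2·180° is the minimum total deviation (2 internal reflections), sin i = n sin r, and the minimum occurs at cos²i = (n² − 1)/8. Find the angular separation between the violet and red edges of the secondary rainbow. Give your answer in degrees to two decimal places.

2.61°

At 441 nm (n = 1.340): cos²i = 0.09945 → i = 71.618°, r = 45.088°, D_min = 232.709°, rainbow angle = 52.709°.
At 648 nm (n = 1.330): cos²i = 0.09611 → i = 71.940°, r = 45.630°, D_min = 230.101°, rainbow angle = 50.101°.
Angular width = |52.709° − 50.101°| = 2.608°.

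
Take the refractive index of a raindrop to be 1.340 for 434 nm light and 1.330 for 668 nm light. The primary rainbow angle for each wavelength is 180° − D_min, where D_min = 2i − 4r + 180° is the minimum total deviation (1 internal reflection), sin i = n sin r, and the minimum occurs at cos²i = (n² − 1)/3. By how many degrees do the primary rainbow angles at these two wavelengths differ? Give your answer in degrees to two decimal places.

1.45°

At 434 nm (n = 1.340): cos²i = 0.26520 → i = 59.004°, r = 39.770°, D_min = 138.929°, rainbow angle = 41.071°.
At 668 nm (n = 1.330): cos²i = 0.25630 → i = 59.585°, r = 40.422°, D_min = 137.484°, rainbow angle = 42.516°.
Angular width = |41.071° − 42.516°| = 1.445°.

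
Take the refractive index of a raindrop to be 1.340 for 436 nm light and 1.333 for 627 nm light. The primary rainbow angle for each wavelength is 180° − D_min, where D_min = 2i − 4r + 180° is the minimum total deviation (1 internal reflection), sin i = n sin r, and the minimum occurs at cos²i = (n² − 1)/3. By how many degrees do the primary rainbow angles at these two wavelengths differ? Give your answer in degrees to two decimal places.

1.01°

At 436 nm (n = 1.340): cos²i = 0.26520 → i = 59.004°, r = 39.770°, D_min = 138.929°, rainbow angle = 41.071°.
At 627 nm (n = 1.333): cos²i = 0.25896 → i = 59.410°, r = 40.225°, D_min = 137.922°, rainbow angle = 42.078°.
Angular width = |41.071° − 42.078°| = 1.007°.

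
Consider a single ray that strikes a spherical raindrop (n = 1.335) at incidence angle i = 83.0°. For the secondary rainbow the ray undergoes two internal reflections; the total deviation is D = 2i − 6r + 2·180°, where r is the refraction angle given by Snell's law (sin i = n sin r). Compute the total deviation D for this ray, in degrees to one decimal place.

237.8°

sin r = sin 83.0° / 1.335 = 0.9925/1.335 = 0.7435; r = 48.03°.
D = 2·83.0° − 6·48.03° + 2·180° = 166.00° − 288.17° + 360° = 237.83°.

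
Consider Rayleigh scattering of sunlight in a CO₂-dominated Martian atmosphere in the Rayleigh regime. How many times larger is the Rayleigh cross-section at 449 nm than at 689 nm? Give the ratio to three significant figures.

5.54

Rayleigh scattering ∝ λ⁻⁴, so the ratio of coefficients is the inverse fourth power of the wavelength ratio.
σ(449)/σ(689) = (689/449)⁴ = (1.5345)⁴ = 5.545.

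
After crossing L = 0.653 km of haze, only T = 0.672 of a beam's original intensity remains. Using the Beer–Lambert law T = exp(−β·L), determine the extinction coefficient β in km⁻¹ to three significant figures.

0.609 km⁻¹

Beer–Lambert: T = exp(−βL) ⇒ β = −ln(T)/L = −ln(0.672)/0.653 = 0.3975/0.653 = 0.6087 km⁻¹.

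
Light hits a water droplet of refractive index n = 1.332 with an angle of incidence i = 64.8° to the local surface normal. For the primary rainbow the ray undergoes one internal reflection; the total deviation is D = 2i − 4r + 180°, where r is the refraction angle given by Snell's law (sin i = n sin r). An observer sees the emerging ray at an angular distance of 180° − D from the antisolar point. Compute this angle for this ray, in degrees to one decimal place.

sin r = sin 64.8° / 1.332 = 0.9048/1.332 = 0.6793; r = 42.79°.
D = 2·64.8° − 4·42.79° + 180° = 129.60° − 171.16° + 180° = 138.44°.
Angle from antisolar point = 180° − D = 41.56°.

41.6°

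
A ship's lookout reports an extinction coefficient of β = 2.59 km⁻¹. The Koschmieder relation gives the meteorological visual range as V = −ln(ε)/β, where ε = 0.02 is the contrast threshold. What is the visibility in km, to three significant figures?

V = −ln(0.02) / 2.59 = 3.912 / 2.59 = 1.5104 km.

1.51 km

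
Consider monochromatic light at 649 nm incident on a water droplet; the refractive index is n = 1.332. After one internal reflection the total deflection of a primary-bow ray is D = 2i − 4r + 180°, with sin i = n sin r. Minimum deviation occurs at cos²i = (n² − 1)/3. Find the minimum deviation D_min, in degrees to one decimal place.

137.8°

cos²i = (1.77422 − 1)/3 = 0.25807; i = arccos(0.50801) = 59.469°.
sin r = sin 59.469°/1.332 = 0.64666; r = 40.290°.
D_min = 2·59.469° − 4·40.290° + 180° = 137.776°.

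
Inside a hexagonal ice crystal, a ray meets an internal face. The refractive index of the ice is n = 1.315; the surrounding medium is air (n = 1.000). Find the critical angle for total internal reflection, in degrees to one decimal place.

sin θ_c = n_air / n = 1.000 / 1.315 = 0.7605.
θ_c = arcsin(0.7605) = 49.50°.

49.5°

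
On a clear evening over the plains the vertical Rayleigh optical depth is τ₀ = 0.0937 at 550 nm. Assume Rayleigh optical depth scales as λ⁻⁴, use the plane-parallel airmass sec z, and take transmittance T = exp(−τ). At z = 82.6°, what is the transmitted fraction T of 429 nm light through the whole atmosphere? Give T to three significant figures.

0.140

sec 82.6° = 7.7642.
τ = 0.0937 × (550/429)⁴ × 7.7642 = 0.0937 × 2.7016 × 7.7642 = 1.9654.
T = exp(−1.9654) = 0.1401.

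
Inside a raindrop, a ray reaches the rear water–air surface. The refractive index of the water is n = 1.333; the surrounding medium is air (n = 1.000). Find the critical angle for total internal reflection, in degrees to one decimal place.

48.6°

sin θ_c = n_air / n = 1.000 / 1.333 = 0.7502.
θ_c = arcsin(0.7502) = 48.61°.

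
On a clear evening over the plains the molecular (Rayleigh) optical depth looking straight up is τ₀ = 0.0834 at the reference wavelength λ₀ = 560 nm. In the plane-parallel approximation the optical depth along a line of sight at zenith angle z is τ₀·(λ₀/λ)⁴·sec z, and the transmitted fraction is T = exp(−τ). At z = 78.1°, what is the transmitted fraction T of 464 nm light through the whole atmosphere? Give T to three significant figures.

sec 78.1° = 4.8496.
τ = 0.0834 × (560/464)⁴ × 4.8496 = 0.0834 × 2.1217 × 4.8496 = 0.8581.
T = exp(−0.8581) = 0.4240.

0.424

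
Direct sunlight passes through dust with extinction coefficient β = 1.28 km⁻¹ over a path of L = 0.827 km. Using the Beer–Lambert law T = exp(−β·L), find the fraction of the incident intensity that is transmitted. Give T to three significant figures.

τ = β·L = 1.28 × 0.827 = 1.0586.
T = exp(−1.0586) = 0.3470.

0.347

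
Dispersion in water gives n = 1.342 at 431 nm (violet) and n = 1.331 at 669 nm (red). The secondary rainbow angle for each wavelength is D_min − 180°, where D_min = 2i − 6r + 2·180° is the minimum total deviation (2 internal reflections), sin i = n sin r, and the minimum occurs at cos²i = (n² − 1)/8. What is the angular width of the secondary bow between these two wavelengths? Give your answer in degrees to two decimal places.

2.86°

At 431 nm (n = 1.342): cos²i = 0.10012 → i = 71.554°, r = 44.981°, D_min = 233.222°, rainbow angle = 53.222°.
At 669 nm (n = 1.331): cos²i = 0.09645 → i = 71.907°, r = 45.575°, D_min = 230.365°, rainbow angle = 50.365°.
Angular width = |53.222° − 50.365°| = 2.857°.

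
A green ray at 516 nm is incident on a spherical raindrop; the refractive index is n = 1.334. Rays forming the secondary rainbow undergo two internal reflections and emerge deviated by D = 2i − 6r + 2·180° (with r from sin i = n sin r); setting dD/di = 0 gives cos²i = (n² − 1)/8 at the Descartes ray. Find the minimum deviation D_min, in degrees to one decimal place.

cos²i = (1.77956 − 1)/8 = 0.09744; i = arccos(0.31216) = 71.810°.
sin r = sin 71.810°/1.334 = 0.71217; r = 45.411°.
D_min = 2·71.810° − 6·45.411° + 360° = 231.153°.

231.2°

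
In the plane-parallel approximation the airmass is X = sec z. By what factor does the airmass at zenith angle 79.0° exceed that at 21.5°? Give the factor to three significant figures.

4.88

X(79.0°)/X(21.5°) = sec 79.0° / sec 21.5° = cos 21.5° / cos 79.0° = 0.9304/0.1908 = 4.8762.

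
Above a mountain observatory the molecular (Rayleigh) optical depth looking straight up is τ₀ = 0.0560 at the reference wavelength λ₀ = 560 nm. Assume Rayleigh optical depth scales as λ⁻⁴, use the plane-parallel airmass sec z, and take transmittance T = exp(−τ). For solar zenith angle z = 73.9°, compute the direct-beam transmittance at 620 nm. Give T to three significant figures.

sec 73.9° = 3.6060.
τ = 0.0560 × (560/620)⁴ × 3.6060 = 0.0560 × 0.6656 × 3.6060 = 0.1344.
T = exp(−0.1344) = 0.8742.

0.874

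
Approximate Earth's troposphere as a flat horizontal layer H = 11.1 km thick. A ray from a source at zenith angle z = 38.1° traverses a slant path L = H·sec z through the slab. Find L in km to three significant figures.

14.1 km

sec z = 1/cos 38.1° = 1.2708.
L = 11.1 × 1.2708 = 14.105 km.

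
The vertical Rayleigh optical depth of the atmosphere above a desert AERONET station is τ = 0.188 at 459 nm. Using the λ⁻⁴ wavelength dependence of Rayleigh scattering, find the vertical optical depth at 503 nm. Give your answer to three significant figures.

0.130

τ(503 nm) = τ(459 nm) × (459/503)⁴ = 0.188 × (0.9125)⁴ = 0.188 × 0.6934 = 0.1304.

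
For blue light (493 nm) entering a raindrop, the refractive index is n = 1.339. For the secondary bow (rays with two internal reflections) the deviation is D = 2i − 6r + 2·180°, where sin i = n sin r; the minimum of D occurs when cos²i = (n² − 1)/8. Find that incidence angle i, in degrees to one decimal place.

71.6°

cos²i = (1.339² − 1)/8 = (1.79292 − 1)/8 = 0.09912.
cos i = 0.31483, so i = 71.650°.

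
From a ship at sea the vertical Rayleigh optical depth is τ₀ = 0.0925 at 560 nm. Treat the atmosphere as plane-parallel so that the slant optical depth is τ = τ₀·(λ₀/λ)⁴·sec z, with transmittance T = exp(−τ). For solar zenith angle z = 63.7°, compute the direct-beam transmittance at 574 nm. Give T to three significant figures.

0.828

sec 63.7° = 2.2570.
τ = 0.0925 × (560/574)⁴ × 2.2570 = 0.0925 × 0.9060 × 2.2570 = 0.1891.
T = exp(−0.1891) = 0.8277.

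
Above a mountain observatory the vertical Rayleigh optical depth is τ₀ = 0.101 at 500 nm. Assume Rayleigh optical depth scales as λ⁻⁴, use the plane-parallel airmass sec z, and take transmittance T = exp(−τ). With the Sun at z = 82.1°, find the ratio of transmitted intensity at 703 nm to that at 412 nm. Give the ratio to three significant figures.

Airmass: sec 82.1° = 7.2757.
τ(703 nm) = 0.101 × (500/703)⁴ × 7.2757 = 0.101 × 0.2559 × 7.2757 = 0.1880.
τ(412 nm) = 0.101 × (500/412)⁴ × 7.2757 = 0.101 × 2.1692 × 7.2757 = 1.5940.
T(703)/T(412) = exp(τ_B − τ_A) = exp(1.4059) = 4.0794.

4.08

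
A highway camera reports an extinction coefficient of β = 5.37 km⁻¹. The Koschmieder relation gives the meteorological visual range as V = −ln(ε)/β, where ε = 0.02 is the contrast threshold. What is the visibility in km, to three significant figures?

V = −ln(0.02) / 5.37 = 3.912 / 5.37 = 0.7285 km.

0.728 km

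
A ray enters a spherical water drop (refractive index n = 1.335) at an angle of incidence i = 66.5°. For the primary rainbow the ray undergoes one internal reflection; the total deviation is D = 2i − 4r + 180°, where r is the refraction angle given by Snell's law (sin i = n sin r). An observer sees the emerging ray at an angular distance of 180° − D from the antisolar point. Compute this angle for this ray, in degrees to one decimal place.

40.6°

sin r = sin 66.5° / 1.335 = 0.9171/1.335 = 0.6869; r = 43.39°.
D = 2·66.5° − 4·43.39° + 180° = 133.00° − 173.55° + 180° = 139.45°.
Angle from antisolar point = 180° − D = 40.55°.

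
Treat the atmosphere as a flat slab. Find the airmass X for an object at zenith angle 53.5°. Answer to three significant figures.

X = sec z = 1/cos 53.5° = 1/0.5948 = 1.6812.

1.68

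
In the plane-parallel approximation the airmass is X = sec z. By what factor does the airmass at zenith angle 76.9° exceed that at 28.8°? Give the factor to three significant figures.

3.87

X(76.9°)/X(28.8°) = sec 76.9° / sec 28.8° = cos 28.8° / cos 76.9° = 0.8763/0.2267 = 3.8663.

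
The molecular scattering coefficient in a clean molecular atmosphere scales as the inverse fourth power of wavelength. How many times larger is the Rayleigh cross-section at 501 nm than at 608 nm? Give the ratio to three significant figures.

Rayleigh scattering ∝ λ⁻⁴, so the ratio of coefficients is the inverse fourth power of the wavelength ratio.
σ(501)/σ(608) = (608/501)⁴ = (1.2136)⁴ = 2.169.

2.17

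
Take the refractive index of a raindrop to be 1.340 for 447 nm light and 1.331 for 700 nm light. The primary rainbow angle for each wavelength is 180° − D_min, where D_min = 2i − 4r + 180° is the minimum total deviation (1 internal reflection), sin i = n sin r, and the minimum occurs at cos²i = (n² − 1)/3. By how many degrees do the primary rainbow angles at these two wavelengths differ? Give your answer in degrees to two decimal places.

1.30°

At 447 nm (n = 1.340): cos²i = 0.26520 → i = 59.004°, r = 39.770°, D_min = 138.929°, rainbow angle = 41.071°.
At 700 nm (n = 1.331): cos²i = 0.25719 → i = 59.527°, r = 40.356°, D_min = 137.630°, rainbow angle = 42.370°.
Angular width = |41.071° − 42.370°| = 1.299°.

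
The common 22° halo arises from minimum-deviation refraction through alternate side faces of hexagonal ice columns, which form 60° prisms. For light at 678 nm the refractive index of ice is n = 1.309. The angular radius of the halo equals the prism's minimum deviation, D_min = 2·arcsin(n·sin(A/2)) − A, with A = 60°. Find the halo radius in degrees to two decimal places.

n·sin(A/2) = 1.309 × sin 30° = 1.309 × 0.5000 = 0.6545.
D_min = 2·arcsin(0.6545) − 60° = 2 × 40.882° − 60° = 21.763°.

21.76°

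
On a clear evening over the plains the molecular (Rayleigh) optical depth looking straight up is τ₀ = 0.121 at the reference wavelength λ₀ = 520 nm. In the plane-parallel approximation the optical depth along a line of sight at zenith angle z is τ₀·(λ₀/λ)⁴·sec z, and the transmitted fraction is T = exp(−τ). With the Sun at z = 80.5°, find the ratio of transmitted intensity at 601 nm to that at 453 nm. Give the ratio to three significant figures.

Airmass: sec 80.5° = 6.0589.
τ(601 nm) = 0.121 × (520/601)⁴ × 6.0589 = 0.121 × 0.5604 × 6.0589 = 0.4109.
τ(453 nm) = 0.121 × (520/453)⁴ × 6.0589 = 0.121 × 1.7363 × 6.0589 = 1.2729.
T(601)/T(453) = exp(τ_B − τ_A) = exp(0.8620) = 2.3680.

2.37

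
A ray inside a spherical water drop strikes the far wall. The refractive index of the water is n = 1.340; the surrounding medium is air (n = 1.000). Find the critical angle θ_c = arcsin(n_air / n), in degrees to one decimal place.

sin θ_c = n_air / n = 1.000 / 1.340 = 0.7463.
θ_c = arcsin(0.7463) = 48.27°.

48.3°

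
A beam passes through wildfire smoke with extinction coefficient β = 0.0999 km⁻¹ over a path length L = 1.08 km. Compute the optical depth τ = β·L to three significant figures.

τ = β·L = 0.0999 × 1.08 = 0.1079.

0.108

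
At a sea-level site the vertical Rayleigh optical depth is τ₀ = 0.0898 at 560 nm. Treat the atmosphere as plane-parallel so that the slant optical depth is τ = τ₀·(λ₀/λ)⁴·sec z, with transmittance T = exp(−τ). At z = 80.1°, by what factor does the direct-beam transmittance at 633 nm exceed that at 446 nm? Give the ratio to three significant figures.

2.66

Airmass: sec 80.1° = 5.8164.
τ(633 nm) = 0.0898 × (560/633)⁴ × 5.8164 = 0.0898 × 0.6125 × 5.8164 = 0.3199.
τ(446 nm) = 0.0898 × (560/446)⁴ × 5.8164 = 0.0898 × 2.4855 × 5.8164 = 1.2982.
T(633)/T(446) = exp(τ_B − τ_A) = exp(0.9783) = 2.6598.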